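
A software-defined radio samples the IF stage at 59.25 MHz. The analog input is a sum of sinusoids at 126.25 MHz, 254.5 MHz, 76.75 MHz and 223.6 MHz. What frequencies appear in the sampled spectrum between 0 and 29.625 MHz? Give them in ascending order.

fs/2 = 29.625 MHz.
126.25 MHz mod fs = 7.75 MHz.
7.75 MHz ≤ fs/2 = 29.625 MHz, appears at 7.75 MHz.
254.5 MHz mod fs = 17.5 MHz.
17.5 MHz ≤ fs/2 = 29.625 MHz, appears at 17.5 MHz.
76.75 MHz mod fs = 17.5 MHz.
17.5 MHz ≤ fs/2 = 29.625 MHz, appears at 17.5 MHz.
223.6 MHz mod fs = 45.85 MHz.
45.85 MHz > fs/2 = 29.625 MHz, folds to fs − 45.85 MHz = 13.4 MHz.
Distinct values: {7.75 MHz, 13.4 MHz, 17.5 MHz}.

7.75 MHz, 13.4 MHz, 17.5 MHz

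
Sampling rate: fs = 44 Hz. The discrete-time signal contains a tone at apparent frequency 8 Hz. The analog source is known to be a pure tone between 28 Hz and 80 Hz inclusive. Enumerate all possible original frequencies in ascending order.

Frequencies that alias to 8 Hz are k·fs ± 8 Hz for integer k ≥ 0.
k=0: 8 Hz.
k=1: 36 Hz, 52 Hz.
k=2: 80 Hz, 96 Hz.
k=3: 124 Hz, 140 Hz.
Within [28 Hz, 80 Hz]: 36 Hz, 52 Hz, 80 Hz.

36 Hz, 52 Hz, 80 Hz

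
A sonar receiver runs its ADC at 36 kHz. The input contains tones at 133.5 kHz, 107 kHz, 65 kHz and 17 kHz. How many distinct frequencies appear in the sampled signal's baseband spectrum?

fs/2 = 18 kHz.
133.5 kHz mod fs = 25.5 kHz.
25.5 kHz > fs/2 = 18 kHz, folds to fs − 25.5 kHz = 10.5 kHz.
107 kHz mod fs = 35 kHz.
35 kHz > fs/2 = 18 kHz, folds to fs − 35 kHz = 1 kHz.
65 kHz mod fs = 29 kHz.
29 kHz > fs/2 = 18 kHz, folds to fs − 29 kHz = 7 kHz.
17 kHz ≤ fs/2 = 18 kHz, passes unchanged.
Distinct values: {1 kHz, 7 kHz, 10.5 kHz, 17 kHz} → 4.

4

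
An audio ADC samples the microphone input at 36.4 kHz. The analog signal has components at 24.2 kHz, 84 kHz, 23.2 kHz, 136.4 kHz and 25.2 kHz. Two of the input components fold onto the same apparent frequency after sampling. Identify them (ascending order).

25.2 kHz, 84 kHz

fs/2 = 18.2 kHz.
24.2 kHz > fs/2 = 18.2 kHz, folds to fs − 24.2 kHz = 12.2 kHz.
84 kHz mod fs = 11.2 kHz.
11.2 kHz ≤ fs/2 = 18.2 kHz, appears at 11.2 kHz.
23.2 kHz > fs/2 = 18.2 kHz, folds to fs − 23.2 kHz = 13.2 kHz.
136.4 kHz mod fs = 27.2 kHz.
27.2 kHz > fs/2 = 18.2 kHz, folds to fs − 27.2 kHz = 9.2 kHz.
25.2 kHz > fs/2 = 18.2 kHz, folds to fs − 25.2 kHz = 11.2 kHz.
25.2 kHz and 84 kHz both map to 11.2 kHz.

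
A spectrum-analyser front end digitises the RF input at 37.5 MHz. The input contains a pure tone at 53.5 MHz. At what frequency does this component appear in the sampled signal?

53.5 MHz mod fs = 16 MHz.
16 MHz ≤ fs/2 = 18.75 MHz, appears at 16 MHz.

16 MHz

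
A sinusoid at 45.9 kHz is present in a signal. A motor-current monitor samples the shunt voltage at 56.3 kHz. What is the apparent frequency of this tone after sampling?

10.4 kHz

45.9 kHz > fs/2 = 28.15 kHz, folds to fs − 45.9 kHz = 10.4 kHz.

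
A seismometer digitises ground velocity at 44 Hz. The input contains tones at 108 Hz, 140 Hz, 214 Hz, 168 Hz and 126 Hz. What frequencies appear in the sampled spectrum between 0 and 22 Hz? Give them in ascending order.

fs/2 = 22 Hz.
108 Hz mod fs = 20 Hz.
20 Hz ≤ fs/2 = 22 Hz, appears at 20 Hz.
140 Hz mod fs = 8 Hz.
8 Hz ≤ fs/2 = 22 Hz, appears at 8 Hz.
214 Hz mod fs = 38 Hz.
38 Hz > fs/2 = 22 Hz, folds to fs − 38 Hz = 6 Hz.
168 Hz mod fs = 36 Hz.
36 Hz > fs/2 = 22 Hz, folds to fs − 36 Hz = 8 Hz.
126 Hz mod fs = 38 Hz.
38 Hz > fs/2 = 22 Hz, folds to fs − 38 Hz = 6 Hz.
Distinct values: {6 Hz, 8 Hz, 20 Hz}.

6 Hz, 8 Hz, 20 Hz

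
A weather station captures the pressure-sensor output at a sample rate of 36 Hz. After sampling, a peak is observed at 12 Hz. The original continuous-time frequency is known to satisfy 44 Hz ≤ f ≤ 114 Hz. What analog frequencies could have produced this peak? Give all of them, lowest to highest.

48 Hz, 60 Hz, 84 Hz, 96 Hz

Frequencies that alias to 12 Hz are k·fs ± 12 Hz for integer k ≥ 0.
k=0: 12 Hz.
k=1: 24 Hz, 48 Hz.
k=2: 60 Hz, 84 Hz.
k=3: 96 Hz, 120 Hz.
k=4: 132 Hz, 156 Hz.
Within [44 Hz, 114 Hz]: 48 Hz, 60 Hz, 84 Hz, 96 Hz.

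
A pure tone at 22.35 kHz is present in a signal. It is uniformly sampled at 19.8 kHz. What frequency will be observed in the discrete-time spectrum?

22.35 kHz mod fs = 2.55 kHz.
2.55 kHz ≤ fs/2 = 9.9 kHz, appears at 2.55 kHz.

2.55 kHz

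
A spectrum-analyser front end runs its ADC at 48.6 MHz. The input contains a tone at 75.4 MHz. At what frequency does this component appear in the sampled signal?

75.4 MHz mod fs = 26.8 MHz.
26.8 MHz > fs/2 = 24.3 MHz, folds to fs − 26.8 MHz = 21.8 MHz.

21.8 MHz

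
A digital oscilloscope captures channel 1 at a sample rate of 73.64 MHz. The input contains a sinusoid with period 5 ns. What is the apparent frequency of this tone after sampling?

20.92 MHz

T = 5 ns → f = 1/T = 200 MHz.
200 MHz mod fs = 52.72 MHz.
52.72 MHz > fs/2 = 36.82 MHz, folds to fs − 52.72 MHz = 20.92 MHz.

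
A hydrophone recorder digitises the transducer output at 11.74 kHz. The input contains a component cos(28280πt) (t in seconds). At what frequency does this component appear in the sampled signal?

ω = 28280π rad/s → f = ω/(2π) = 14140 Hz = 14.14 kHz.
14.14 kHz mod fs = 2.4 kHz.
2.4 kHz ≤ fs/2 = 5.87 kHz, appears at 2.4 kHz.

2.4 kHz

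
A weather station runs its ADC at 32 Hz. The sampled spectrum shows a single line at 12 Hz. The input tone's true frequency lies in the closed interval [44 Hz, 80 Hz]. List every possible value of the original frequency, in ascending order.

Frequencies that alias to 12 Hz are k·fs ± 12 Hz for integer k ≥ 0.
k=0: 12 Hz.
k=1: 20 Hz, 44 Hz.
k=2: 52 Hz, 76 Hz.
k=3: 84 Hz, 108 Hz.
Within [44 Hz, 80 Hz]: 44 Hz, 52 Hz, 76 Hz.

44 Hz, 52 Hz, 76 Hz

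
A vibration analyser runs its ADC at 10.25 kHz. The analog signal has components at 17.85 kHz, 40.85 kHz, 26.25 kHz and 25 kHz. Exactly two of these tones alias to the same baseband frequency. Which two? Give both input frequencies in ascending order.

25 kHz, 26.25 kHz

fs/2 = 5.125 kHz.
17.85 kHz mod fs = 7.6 kHz.
7.6 kHz > fs/2 = 5.125 kHz, folds to fs − 7.6 kHz = 2.65 kHz.
40.85 kHz mod fs = 10.1 kHz.
10.1 kHz > fs/2 = 5.125 kHz, folds to fs − 10.1 kHz = 0.15 kHz.
26.25 kHz mod fs = 5.75 kHz.
5.75 kHz > fs/2 = 5.125 kHz, folds to fs − 5.75 kHz = 4.5 kHz.
25 kHz mod fs = 4.5 kHz.
4.5 kHz ≤ fs/2 = 5.125 kHz, appears at 4.5 kHz.
25 kHz and 26.25 kHz both map to 4.5 kHz.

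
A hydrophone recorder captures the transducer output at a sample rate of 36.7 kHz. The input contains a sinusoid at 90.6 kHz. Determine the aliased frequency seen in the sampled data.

90.6 kHz mod fs = 17.2 kHz.
17.2 kHz ≤ fs/2 = 18.35 kHz, appears at 17.2 kHz.

17.2 kHz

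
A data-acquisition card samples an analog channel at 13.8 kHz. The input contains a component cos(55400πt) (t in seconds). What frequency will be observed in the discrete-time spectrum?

ω = 55400π rad/s → f = ω/(2π) = 27700 Hz = 27.7 kHz.
27.7 kHz mod fs = 0.1 kHz.
0.1 kHz ≤ fs/2 = 6.9 kHz, appears at 0.1 kHz.

0.1 kHz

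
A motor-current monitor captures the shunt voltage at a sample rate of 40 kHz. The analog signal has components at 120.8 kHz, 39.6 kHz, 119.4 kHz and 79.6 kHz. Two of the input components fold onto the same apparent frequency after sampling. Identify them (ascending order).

fs/2 = 20 kHz.
120.8 kHz mod fs = 0.8 kHz.
0.8 kHz ≤ fs/2 = 20 kHz, appears at 0.8 kHz.
39.6 kHz > fs/2 = 20 kHz, folds to fs − 39.6 kHz = 0.4 kHz.
119.4 kHz mod fs = 39.4 kHz.
39.4 kHz > fs/2 = 20 kHz, folds to fs − 39.4 kHz = 0.6 kHz.
79.6 kHz mod fs = 39.6 kHz.
39.6 kHz > fs/2 = 20 kHz, folds to fs − 39.6 kHz = 0.4 kHz.
39.6 kHz and 79.6 kHz both map to 0.4 kHz.

39.6 kHz, 79.6 kHz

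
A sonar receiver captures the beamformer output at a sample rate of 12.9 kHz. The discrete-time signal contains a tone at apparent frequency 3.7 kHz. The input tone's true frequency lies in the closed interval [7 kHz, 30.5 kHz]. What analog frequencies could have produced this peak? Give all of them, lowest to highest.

9.2 kHz, 16.6 kHz, 22.1 kHz, 29.5 kHz

Frequencies that alias to 3.7 kHz are k·fs ± 3.7 kHz for integer k ≥ 0.
k=0: 3.7 kHz.
k=1: 9.2 kHz, 16.6 kHz.
k=2: 22.1 kHz, 29.5 kHz.
k=3: 35 kHz, 42.4 kHz.
Within [7 kHz, 30.5 kHz]: 9.2 kHz, 16.6 kHz, 22.1 kHz, 29.5 kHz.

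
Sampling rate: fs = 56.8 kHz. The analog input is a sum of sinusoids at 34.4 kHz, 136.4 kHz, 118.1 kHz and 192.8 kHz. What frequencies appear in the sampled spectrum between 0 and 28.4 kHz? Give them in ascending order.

4.5 kHz, 22.4 kHz, 22.8 kHz

fs/2 = 28.4 kHz.
34.4 kHz > fs/2 = 28.4 kHz, folds to fs − 34.4 kHz = 22.4 kHz.
136.4 kHz mod fs = 22.8 kHz.
22.8 kHz ≤ fs/2 = 28.4 kHz, appears at 22.8 kHz.
118.1 kHz mod fs = 4.5 kHz.
4.5 kHz ≤ fs/2 = 28.4 kHz, appears at 4.5 kHz.
192.8 kHz mod fs = 22.4 kHz.
22.4 kHz ≤ fs/2 = 28.4 kHz, appears at 22.4 kHz.
Distinct values: {4.5 kHz, 22.4 kHz, 22.8 kHz}.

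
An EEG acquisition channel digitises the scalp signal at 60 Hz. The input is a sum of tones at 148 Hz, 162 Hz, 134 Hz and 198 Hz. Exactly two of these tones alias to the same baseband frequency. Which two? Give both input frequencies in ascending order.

fs/2 = 30 Hz.
148 Hz mod fs = 28 Hz.
28 Hz ≤ fs/2 = 30 Hz, appears at 28 Hz.
162 Hz mod fs = 42 Hz.
42 Hz > fs/2 = 30 Hz, folds to fs − 42 Hz = 18 Hz.
134 Hz mod fs = 14 Hz.
14 Hz ≤ fs/2 = 30 Hz, appears at 14 Hz.
198 Hz mod fs = 18 Hz.
18 Hz ≤ fs/2 = 30 Hz, appears at 18 Hz.
162 Hz and 198 Hz both map to 18 Hz.

162 Hz, 198 Hz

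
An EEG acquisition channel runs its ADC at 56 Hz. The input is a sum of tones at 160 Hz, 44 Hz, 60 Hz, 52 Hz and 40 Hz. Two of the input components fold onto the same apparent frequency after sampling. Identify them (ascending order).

52 Hz, 60 Hz

fs/2 = 28 Hz.
160 Hz mod fs = 48 Hz.
48 Hz > fs/2 = 28 Hz, folds to fs − 48 Hz = 8 Hz.
44 Hz > fs/2 = 28 Hz, folds to fs − 44 Hz = 12 Hz.
60 Hz mod fs = 4 Hz.
4 Hz ≤ fs/2 = 28 Hz, appears at 4 Hz.
52 Hz > fs/2 = 28 Hz, folds to fs − 52 Hz = 4 Hz.
40 Hz > fs/2 = 28 Hz, folds to fs − 40 Hz = 16 Hz.
52 Hz and 60 Hz both map to 4 Hz.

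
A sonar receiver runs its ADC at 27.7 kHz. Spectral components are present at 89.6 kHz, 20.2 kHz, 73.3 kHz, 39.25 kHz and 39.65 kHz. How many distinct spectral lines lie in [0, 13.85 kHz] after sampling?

fs/2 = 13.85 kHz.
89.6 kHz mod fs = 6.5 kHz.
6.5 kHz ≤ fs/2 = 13.85 kHz, appears at 6.5 kHz.
20.2 kHz > fs/2 = 13.85 kHz, folds to fs − 20.2 kHz = 7.5 kHz.
73.3 kHz mod fs = 17.9 kHz.
17.9 kHz > fs/2 = 13.85 kHz, folds to fs − 17.9 kHz = 9.8 kHz.
39.25 kHz mod fs = 11.55 kHz.
11.55 kHz ≤ fs/2 = 13.85 kHz, appears at 11.55 kHz.
39.65 kHz mod fs = 11.95 kHz.
11.95 kHz ≤ fs/2 = 13.85 kHz, appears at 11.95 kHz.
Distinct values: {6.5 kHz, 7.5 kHz, 9.8 kHz, 11.55 kHz, 11.95 kHz} → 5.

5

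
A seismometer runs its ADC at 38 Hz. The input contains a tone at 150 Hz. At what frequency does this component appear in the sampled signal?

2 Hz

150 Hz mod fs = 36 Hz.
36 Hz > fs/2 = 19 Hz, folds to fs − 36 Hz = 2 Hz.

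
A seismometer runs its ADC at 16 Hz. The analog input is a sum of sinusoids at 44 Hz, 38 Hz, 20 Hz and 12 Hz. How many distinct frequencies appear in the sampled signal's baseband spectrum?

fs/2 = 8 Hz.
44 Hz mod fs = 12 Hz.
12 Hz > fs/2 = 8 Hz, folds to fs − 12 Hz = 4 Hz.
38 Hz mod fs = 6 Hz.
6 Hz ≤ fs/2 = 8 Hz, appears at 6 Hz.
20 Hz mod fs = 4 Hz.
4 Hz ≤ fs/2 = 8 Hz, appears at 4 Hz.
12 Hz > fs/2 = 8 Hz, folds to fs − 12 Hz = 4 Hz.
Distinct values: {4 Hz, 6 Hz} → 2.

2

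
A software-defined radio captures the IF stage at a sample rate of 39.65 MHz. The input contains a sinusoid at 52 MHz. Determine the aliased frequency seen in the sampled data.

52 MHz mod fs = 12.35 MHz.
12.35 MHz ≤ fs/2 = 19.825 MHz, appears at 12.35 MHz.

12.35 MHz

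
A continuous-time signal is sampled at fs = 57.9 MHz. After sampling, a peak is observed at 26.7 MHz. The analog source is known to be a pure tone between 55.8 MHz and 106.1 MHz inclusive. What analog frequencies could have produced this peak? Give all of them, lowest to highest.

84.6 MHz, 89.1 MHz

Frequencies that alias to 26.7 MHz are k·fs ± 26.7 MHz for integer k ≥ 0.
k=0: 26.7 MHz.
k=1: 31.2 MHz, 84.6 MHz.
k=2: 89.1 MHz, 142.5 MHz.
k=3: 147 MHz, 200.4 MHz.
Within [55.8 MHz, 106.1 MHz]: 84.6 MHz, 89.1 MHz.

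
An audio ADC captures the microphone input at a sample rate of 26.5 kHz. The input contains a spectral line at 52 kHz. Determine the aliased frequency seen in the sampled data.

1 kHz

52 kHz mod fs = 25.5 kHz.
25.5 kHz > fs/2 = 13.25 kHz, folds to fs − 25.5 kHz = 1 kHz.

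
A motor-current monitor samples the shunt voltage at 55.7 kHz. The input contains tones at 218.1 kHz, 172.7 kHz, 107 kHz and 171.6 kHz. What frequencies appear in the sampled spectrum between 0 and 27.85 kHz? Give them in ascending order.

fs/2 = 27.85 kHz.
218.1 kHz mod fs = 51 kHz.
51 kHz > fs/2 = 27.85 kHz, folds to fs − 51 kHz = 4.7 kHz.
172.7 kHz mod fs = 5.6 kHz.
5.6 kHz ≤ fs/2 = 27.85 kHz, appears at 5.6 kHz.
107 kHz mod fs = 51.3 kHz.
51.3 kHz > fs/2 = 27.85 kHz, folds to fs − 51.3 kHz = 4.4 kHz.
171.6 kHz mod fs = 4.5 kHz.
4.5 kHz ≤ fs/2 = 27.85 kHz, appears at 4.5 kHz.
Distinct values: {4.4 kHz, 4.5 kHz, 4.7 kHz, 5.6 kHz}.

4.4 kHz, 4.5 kHz, 4.7 kHz, 5.6 kHz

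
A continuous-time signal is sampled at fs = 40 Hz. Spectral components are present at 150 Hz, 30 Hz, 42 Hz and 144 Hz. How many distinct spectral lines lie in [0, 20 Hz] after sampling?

3

fs/2 = 20 Hz.
150 Hz mod fs = 30 Hz.
30 Hz > fs/2 = 20 Hz, folds to fs − 30 Hz = 10 Hz.
30 Hz > fs/2 = 20 Hz, folds to fs − 30 Hz = 10 Hz.
42 Hz mod fs = 2 Hz.
2 Hz ≤ fs/2 = 20 Hz, appears at 2 Hz.
144 Hz mod fs = 24 Hz.
24 Hz > fs/2 = 20 Hz, folds to fs − 24 Hz = 16 Hz.
Distinct values: {2 Hz, 10 Hz, 16 Hz} → 3.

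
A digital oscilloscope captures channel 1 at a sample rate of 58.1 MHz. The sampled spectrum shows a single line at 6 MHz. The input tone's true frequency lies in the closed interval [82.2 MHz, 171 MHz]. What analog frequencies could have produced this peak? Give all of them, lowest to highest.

Frequencies that alias to 6 MHz are k·fs ± 6 MHz for integer k ≥ 0.
k=0: 6 MHz.
k=1: 52.1 MHz, 64.1 MHz.
k=2: 110.2 MHz, 122.2 MHz.
k=3: 168.3 MHz, 180.3 MHz.
k=4: 226.4 MHz, 238.4 MHz.
Within [82.2 MHz, 171 MHz]: 110.2 MHz, 122.2 MHz, 168.3 MHz.

110.2 MHz, 122.2 MHz, 168.3 MHz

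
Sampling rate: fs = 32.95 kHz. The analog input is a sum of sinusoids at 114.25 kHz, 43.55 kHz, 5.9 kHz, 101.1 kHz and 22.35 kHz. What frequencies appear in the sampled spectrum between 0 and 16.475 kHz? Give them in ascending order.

fs/2 = 16.475 kHz.
114.25 kHz mod fs = 15.4 kHz.
15.4 kHz ≤ fs/2 = 16.475 kHz, appears at 15.4 kHz.
43.55 kHz mod fs = 10.6 kHz.
10.6 kHz ≤ fs/2 = 16.475 kHz, appears at 10.6 kHz.
5.9 kHz ≤ fs/2 = 16.475 kHz, passes unchanged.
101.1 kHz mod fs = 2.25 kHz.
2.25 kHz ≤ fs/2 = 16.475 kHz, appears at 2.25 kHz.
22.35 kHz > fs/2 = 16.475 kHz, folds to fs − 22.35 kHz = 10.6 kHz.
Distinct values: {2.25 kHz, 5.9 kHz, 10.6 kHz, 15.4 kHz}.

2.25 kHz, 5.9 kHz, 10.6 kHz, 15.4 kHz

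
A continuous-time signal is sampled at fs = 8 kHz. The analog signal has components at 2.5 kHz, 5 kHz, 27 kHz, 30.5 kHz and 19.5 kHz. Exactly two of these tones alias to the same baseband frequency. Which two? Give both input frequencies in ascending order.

5 kHz, 27 kHz

fs/2 = 4 kHz.
2.5 kHz ≤ fs/2 = 4 kHz, passes unchanged.
5 kHz > fs/2 = 4 kHz, folds to fs − 5 kHz = 3 kHz.
27 kHz mod fs = 3 kHz.
3 kHz ≤ fs/2 = 4 kHz, appears at 3 kHz.
30.5 kHz mod fs = 6.5 kHz.
6.5 kHz > fs/2 = 4 kHz, folds to fs − 6.5 kHz = 1.5 kHz.
19.5 kHz mod fs = 3.5 kHz.
3.5 kHz ≤ fs/2 = 4 kHz, appears at 3.5 kHz.
5 kHz and 27 kHz both map to 3 kHz.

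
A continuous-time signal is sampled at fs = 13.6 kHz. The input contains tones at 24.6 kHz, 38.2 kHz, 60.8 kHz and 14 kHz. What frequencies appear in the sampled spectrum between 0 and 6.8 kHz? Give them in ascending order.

fs/2 = 6.8 kHz.
24.6 kHz mod fs = 11 kHz.
11 kHz > fs/2 = 6.8 kHz, folds to fs − 11 kHz = 2.6 kHz.
38.2 kHz mod fs = 11 kHz.
11 kHz > fs/2 = 6.8 kHz, folds to fs − 11 kHz = 2.6 kHz.
60.8 kHz mod fs = 6.4 kHz.
6.4 kHz ≤ fs/2 = 6.8 kHz, appears at 6.4 kHz.
14 kHz mod fs = 0.4 kHz.
0.4 kHz ≤ fs/2 = 6.8 kHz, appears at 0.4 kHz.
Distinct values: {0.4 kHz, 2.6 kHz, 6.4 kHz}.

0.4 kHz, 2.6 kHz, 6.4 kHz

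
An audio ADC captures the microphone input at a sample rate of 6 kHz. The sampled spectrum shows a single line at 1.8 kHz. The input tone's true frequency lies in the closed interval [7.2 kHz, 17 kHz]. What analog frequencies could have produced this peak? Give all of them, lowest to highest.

Frequencies that alias to 1.8 kHz are k·fs ± 1.8 kHz for integer k ≥ 0.
k=0: 1.8 kHz.
k=1: 4.2 kHz, 7.8 kHz.
k=2: 10.2 kHz, 13.8 kHz.
k=3: 16.2 kHz, 19.8 kHz.
k=4: 22.2 kHz, 25.8 kHz.
Within [7.2 kHz, 17 kHz]: 7.8 kHz, 10.2 kHz, 13.8 kHz, 16.2 kHz.

7.8 kHz, 10.2 kHz, 13.8 kHz, 16.2 kHz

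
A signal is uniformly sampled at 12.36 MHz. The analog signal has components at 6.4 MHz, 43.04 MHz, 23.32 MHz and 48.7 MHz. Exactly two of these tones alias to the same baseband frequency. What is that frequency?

fs/2 = 6.18 MHz.
6.4 MHz > fs/2 = 6.18 MHz, folds to fs − 6.4 MHz = 5.96 MHz.
43.04 MHz mod fs = 5.96 MHz.
5.96 MHz ≤ fs/2 = 6.18 MHz, appears at 5.96 MHz.
23.32 MHz mod fs = 10.96 MHz.
10.96 MHz > fs/2 = 6.18 MHz, folds to fs − 10.96 MHz = 1.4 MHz.
48.7 MHz mod fs = 11.62 MHz.
11.62 MHz > fs/2 = 6.18 MHz, folds to fs − 11.62 MHz = 0.74 MHz.
6.4 MHz and 43.04 MHz both map to 5.96 MHz.

5.96 MHz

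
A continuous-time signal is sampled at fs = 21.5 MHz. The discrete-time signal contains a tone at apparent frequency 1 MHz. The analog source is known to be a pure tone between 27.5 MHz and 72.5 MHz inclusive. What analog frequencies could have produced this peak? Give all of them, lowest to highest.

42 MHz, 44 MHz, 63.5 MHz, 65.5 MHz

Frequencies that alias to 1 MHz are k·fs ± 1 MHz for integer k ≥ 0.
k=0: 1 MHz.
k=1: 20.5 MHz, 22.5 MHz.
k=2: 42 MHz, 44 MHz.
k=3: 63.5 MHz, 65.5 MHz.
k=4: 85 MHz, 87 MHz.
Within [27.5 MHz, 72.5 MHz]: 42 MHz, 44 MHz, 63.5 MHz, 65.5 MHz.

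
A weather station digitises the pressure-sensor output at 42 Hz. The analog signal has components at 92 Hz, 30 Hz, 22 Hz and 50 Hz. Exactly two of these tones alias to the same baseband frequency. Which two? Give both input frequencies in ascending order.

50 Hz, 92 Hz

fs/2 = 21 Hz.
92 Hz mod fs = 8 Hz.
8 Hz ≤ fs/2 = 21 Hz, appears at 8 Hz.
30 Hz > fs/2 = 21 Hz, folds to fs − 30 Hz = 12 Hz.
22 Hz > fs/2 = 21 Hz, folds to fs − 22 Hz = 20 Hz.
50 Hz mod fs = 8 Hz.
8 Hz ≤ fs/2 = 21 Hz, appears at 8 Hz.
50 Hz and 92 Hz both map to 8 Hz.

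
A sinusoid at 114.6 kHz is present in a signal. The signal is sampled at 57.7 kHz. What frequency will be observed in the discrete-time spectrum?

114.6 kHz mod fs = 56.9 kHz.
56.9 kHz > fs/2 = 28.85 kHz, folds to fs − 56.9 kHz = 0.8 kHz.

0.8 kHz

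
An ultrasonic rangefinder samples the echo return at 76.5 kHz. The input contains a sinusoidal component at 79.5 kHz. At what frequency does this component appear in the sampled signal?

3 kHz

79.5 kHz mod fs = 3 kHz.
3 kHz ≤ fs/2 = 38.25 kHz, appears at 3 kHz.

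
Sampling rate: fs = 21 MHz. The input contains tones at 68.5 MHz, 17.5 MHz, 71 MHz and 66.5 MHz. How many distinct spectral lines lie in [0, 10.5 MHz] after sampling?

3

fs/2 = 10.5 MHz.
68.5 MHz mod fs = 5.5 MHz.
5.5 MHz ≤ fs/2 = 10.5 MHz, appears at 5.5 MHz.
17.5 MHz > fs/2 = 10.5 MHz, folds to fs − 17.5 MHz = 3.5 MHz.
71 MHz mod fs = 8 MHz.
8 MHz ≤ fs/2 = 10.5 MHz, appears at 8 MHz.
66.5 MHz mod fs = 3.5 MHz.
3.5 MHz ≤ fs/2 = 10.5 MHz, appears at 3.5 MHz.
Distinct values: {3.5 MHz, 5.5 MHz, 8 MHz} → 3.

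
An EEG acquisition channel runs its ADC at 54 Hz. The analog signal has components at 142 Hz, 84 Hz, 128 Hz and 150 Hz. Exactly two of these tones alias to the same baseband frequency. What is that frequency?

20 Hz

fs/2 = 27 Hz.
142 Hz mod fs = 34 Hz.
34 Hz > fs/2 = 27 Hz, folds to fs − 34 Hz = 20 Hz.
84 Hz mod fs = 30 Hz.
30 Hz > fs/2 = 27 Hz, folds to fs − 30 Hz = 24 Hz.
128 Hz mod fs = 20 Hz.
20 Hz ≤ fs/2 = 27 Hz, appears at 20 Hz.
150 Hz mod fs = 42 Hz.
42 Hz > fs/2 = 27 Hz, folds to fs − 42 Hz = 12 Hz.
128 Hz and 142 Hz both map to 20 Hz.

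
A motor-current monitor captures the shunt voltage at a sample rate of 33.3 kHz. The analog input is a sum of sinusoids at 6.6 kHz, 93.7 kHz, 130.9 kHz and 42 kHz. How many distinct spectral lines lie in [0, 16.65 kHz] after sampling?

fs/2 = 16.65 kHz.
6.6 kHz ≤ fs/2 = 16.65 kHz, passes unchanged.
93.7 kHz mod fs = 27.1 kHz.
27.1 kHz > fs/2 = 16.65 kHz, folds to fs − 27.1 kHz = 6.2 kHz.
130.9 kHz mod fs = 31 kHz.
31 kHz > fs/2 = 16.65 kHz, folds to fs − 31 kHz = 2.3 kHz.
42 kHz mod fs = 8.7 kHz.
8.7 kHz ≤ fs/2 = 16.65 kHz, appears at 8.7 kHz.
Distinct values: {2.3 kHz, 6.2 kHz, 6.6 kHz, 8.7 kHz} → 4.

4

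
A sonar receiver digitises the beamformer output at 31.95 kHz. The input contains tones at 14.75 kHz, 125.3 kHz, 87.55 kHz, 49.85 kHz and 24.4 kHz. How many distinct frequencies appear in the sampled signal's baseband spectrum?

fs/2 = 15.975 kHz.
14.75 kHz ≤ fs/2 = 15.975 kHz, passes unchanged.
125.3 kHz mod fs = 29.45 kHz.
29.45 kHz > fs/2 = 15.975 kHz, folds to fs − 29.45 kHz = 2.5 kHz.
87.55 kHz mod fs = 23.65 kHz.
23.65 kHz > fs/2 = 15.975 kHz, folds to fs − 23.65 kHz = 8.3 kHz.
49.85 kHz mod fs = 17.9 kHz.
17.9 kHz > fs/2 = 15.975 kHz, folds to fs − 17.9 kHz = 14.05 kHz.
24.4 kHz > fs/2 = 15.975 kHz, folds to fs − 24.4 kHz = 7.55 kHz.
Distinct values: {2.5 kHz, 7.55 kHz, 8.3 kHz, 14.05 kHz, 14.75 kHz} → 5.

5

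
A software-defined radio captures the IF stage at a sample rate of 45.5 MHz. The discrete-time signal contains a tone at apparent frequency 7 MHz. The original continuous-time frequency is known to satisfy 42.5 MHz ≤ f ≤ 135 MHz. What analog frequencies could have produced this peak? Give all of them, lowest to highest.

52.5 MHz, 84 MHz, 98 MHz, 129.5 MHz

Frequencies that alias to 7 MHz are k·fs ± 7 MHz for integer k ≥ 0.
k=0: 7 MHz.
k=1: 38.5 MHz, 52.5 MHz.
k=2: 84 MHz, 98 MHz.
k=3: 129.5 MHz, 143.5 MHz.
k=4: 175 MHz, 189 MHz.
Within [42.5 MHz, 135 MHz]: 52.5 MHz, 84 MHz, 98 MHz, 129.5 MHz.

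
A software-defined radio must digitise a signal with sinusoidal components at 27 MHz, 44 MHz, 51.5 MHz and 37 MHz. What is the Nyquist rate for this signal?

Highest-frequency component: 51.5 MHz.
Nyquist rate = 2 × 51.5 MHz = 103 MHz.

103 MHz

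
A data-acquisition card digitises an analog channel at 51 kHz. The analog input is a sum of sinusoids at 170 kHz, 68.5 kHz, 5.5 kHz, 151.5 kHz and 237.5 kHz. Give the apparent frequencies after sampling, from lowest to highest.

1.5 kHz, 5.5 kHz, 17 kHz, 17.5 kHz

fs/2 = 25.5 kHz.
170 kHz mod fs = 17 kHz.
17 kHz ≤ fs/2 = 25.5 kHz, appears at 17 kHz.
68.5 kHz mod fs = 17.5 kHz.
17.5 kHz ≤ fs/2 = 25.5 kHz, appears at 17.5 kHz.
5.5 kHz ≤ fs/2 = 25.5 kHz, passes unchanged.
151.5 kHz mod fs = 49.5 kHz.
49.5 kHz > fs/2 = 25.5 kHz, folds to fs − 49.5 kHz = 1.5 kHz.
237.5 kHz mod fs = 33.5 kHz.
33.5 kHz > fs/2 = 25.5 kHz, folds to fs − 33.5 kHz = 17.5 kHz.
Distinct values: {1.5 kHz, 5.5 kHz, 17 kHz, 17.5 kHz}.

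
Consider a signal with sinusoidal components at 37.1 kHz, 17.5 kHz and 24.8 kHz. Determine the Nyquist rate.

74.2 kHz

Highest-frequency component: 37.1 kHz.
Nyquist rate = 2 × 37.1 kHz = 74.2 kHz.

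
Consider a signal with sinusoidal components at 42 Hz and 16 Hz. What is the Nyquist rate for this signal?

84 Hz

Highest-frequency component: 42 Hz.
Nyquist rate = 2 × 42 Hz = 84 Hz.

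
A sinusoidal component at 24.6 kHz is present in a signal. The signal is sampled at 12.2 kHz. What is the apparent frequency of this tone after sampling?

24.6 kHz mod fs = 0.2 kHz.
0.2 kHz ≤ fs/2 = 6.1 kHz, appears at 0.2 kHz.

0.2 kHz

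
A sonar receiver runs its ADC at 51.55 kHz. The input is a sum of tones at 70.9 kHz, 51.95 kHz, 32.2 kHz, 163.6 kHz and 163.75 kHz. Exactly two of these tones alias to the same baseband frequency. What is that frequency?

19.35 kHz

fs/2 = 25.775 kHz.
70.9 kHz mod fs = 19.35 kHz.
19.35 kHz ≤ fs/2 = 25.775 kHz, appears at 19.35 kHz.
51.95 kHz mod fs = 0.4 kHz.
0.4 kHz ≤ fs/2 = 25.775 kHz, appears at 0.4 kHz.
32.2 kHz > fs/2 = 25.775 kHz, folds to fs − 32.2 kHz = 19.35 kHz.
163.6 kHz mod fs = 8.95 kHz.
8.95 kHz ≤ fs/2 = 25.775 kHz, appears at 8.95 kHz.
163.75 kHz mod fs = 9.1 kHz.
9.1 kHz ≤ fs/2 = 25.775 kHz, appears at 9.1 kHz.
32.2 kHz and 70.9 kHz both map to 19.35 kHz.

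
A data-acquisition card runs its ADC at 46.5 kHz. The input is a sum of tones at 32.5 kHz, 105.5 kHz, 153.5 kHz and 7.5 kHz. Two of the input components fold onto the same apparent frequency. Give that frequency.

14 kHz

fs/2 = 23.25 kHz.
32.5 kHz > fs/2 = 23.25 kHz, folds to fs − 32.5 kHz = 14 kHz.
105.5 kHz mod fs = 12.5 kHz.
12.5 kHz ≤ fs/2 = 23.25 kHz, appears at 12.5 kHz.
153.5 kHz mod fs = 14 kHz.
14 kHz ≤ fs/2 = 23.25 kHz, appears at 14 kHz.
7.5 kHz ≤ fs/2 = 23.25 kHz, passes unchanged.
32.5 kHz and 153.5 kHz both map to 14 kHz.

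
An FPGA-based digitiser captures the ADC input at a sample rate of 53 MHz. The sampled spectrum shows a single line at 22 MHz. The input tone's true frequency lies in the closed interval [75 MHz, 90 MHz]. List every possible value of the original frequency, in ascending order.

Frequencies that alias to 22 MHz are k·fs ± 22 MHz for integer k ≥ 0.
k=0: 22 MHz.
k=1: 31 MHz, 75 MHz.
k=2: 84 MHz, 128 MHz.
k=3: 137 MHz, 181 MHz.
Within [75 MHz, 90 MHz]: 75 MHz, 84 MHz.

75 MHz, 84 MHz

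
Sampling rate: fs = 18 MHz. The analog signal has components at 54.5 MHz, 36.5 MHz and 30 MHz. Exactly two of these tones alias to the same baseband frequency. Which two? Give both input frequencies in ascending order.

36.5 MHz, 54.5 MHz

fs/2 = 9 MHz.
54.5 MHz mod fs = 0.5 MHz.
0.5 MHz ≤ fs/2 = 9 MHz, appears at 0.5 MHz.
36.5 MHz mod fs = 0.5 MHz.
0.5 MHz ≤ fs/2 = 9 MHz, appears at 0.5 MHz.
30 MHz mod fs = 12 MHz.
12 MHz > fs/2 = 9 MHz, folds to fs − 12 MHz = 6 MHz.
36.5 MHz and 54.5 MHz both map to 0.5 MHz.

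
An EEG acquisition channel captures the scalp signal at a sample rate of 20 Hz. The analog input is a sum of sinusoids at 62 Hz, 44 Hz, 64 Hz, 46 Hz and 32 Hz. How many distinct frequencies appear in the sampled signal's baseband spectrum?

4

fs/2 = 10 Hz.
62 Hz mod fs = 2 Hz.
2 Hz ≤ fs/2 = 10 Hz, appears at 2 Hz.
44 Hz mod fs = 4 Hz.
4 Hz ≤ fs/2 = 10 Hz, appears at 4 Hz.
64 Hz mod fs = 4 Hz.
4 Hz ≤ fs/2 = 10 Hz, appears at 4 Hz.
46 Hz mod fs = 6 Hz.
6 Hz ≤ fs/2 = 10 Hz, appears at 6 Hz.
32 Hz mod fs = 12 Hz.
12 Hz > fs/2 = 10 Hz, folds to fs − 12 Hz = 8 Hz.
Distinct values: {2 Hz, 4 Hz, 6 Hz, 8 Hz} → 4.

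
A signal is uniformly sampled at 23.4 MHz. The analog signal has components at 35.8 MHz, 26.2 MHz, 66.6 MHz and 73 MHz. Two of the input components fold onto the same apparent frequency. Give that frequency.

fs/2 = 11.7 MHz.
35.8 MHz mod fs = 12.4 MHz.
12.4 MHz > fs/2 = 11.7 MHz, folds to fs − 12.4 MHz = 11 MHz.
26.2 MHz mod fs = 2.8 MHz.
2.8 MHz ≤ fs/2 = 11.7 MHz, appears at 2.8 MHz.
66.6 MHz mod fs = 19.8 MHz.
19.8 MHz > fs/2 = 11.7 MHz, folds to fs − 19.8 MHz = 3.6 MHz.
73 MHz mod fs = 2.8 MHz.
2.8 MHz ≤ fs/2 = 11.7 MHz, appears at 2.8 MHz.
26.2 MHz and 73 MHz both map to 2.8 MHz.

2.8 MHz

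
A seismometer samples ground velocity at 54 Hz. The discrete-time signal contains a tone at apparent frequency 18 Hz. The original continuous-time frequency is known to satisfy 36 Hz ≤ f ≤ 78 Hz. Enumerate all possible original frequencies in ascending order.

Frequencies that alias to 18 Hz are k·fs ± 18 Hz for integer k ≥ 0.
k=0: 18 Hz.
k=1: 36 Hz, 72 Hz.
k=2: 90 Hz, 126 Hz.
Within [36 Hz, 78 Hz]: 36 Hz, 72 Hz.

36 Hz, 72 Hz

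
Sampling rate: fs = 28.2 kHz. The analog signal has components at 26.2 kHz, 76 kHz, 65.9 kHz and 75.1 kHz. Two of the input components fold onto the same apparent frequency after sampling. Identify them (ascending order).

fs/2 = 14.1 kHz.
26.2 kHz > fs/2 = 14.1 kHz, folds to fs − 26.2 kHz = 2 kHz.
76 kHz mod fs = 19.6 kHz.
19.6 kHz > fs/2 = 14.1 kHz, folds to fs − 19.6 kHz = 8.6 kHz.
65.9 kHz mod fs = 9.5 kHz.
9.5 kHz ≤ fs/2 = 14.1 kHz, appears at 9.5 kHz.
75.1 kHz mod fs = 18.7 kHz.
18.7 kHz > fs/2 = 14.1 kHz, folds to fs − 18.7 kHz = 9.5 kHz.
65.9 kHz and 75.1 kHz both map to 9.5 kHz.

65.9 kHz, 75.1 kHz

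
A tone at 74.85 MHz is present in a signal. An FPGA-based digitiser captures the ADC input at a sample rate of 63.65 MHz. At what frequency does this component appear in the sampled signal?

11.2 MHz

74.85 MHz mod fs = 11.2 MHz.
11.2 MHz ≤ fs/2 = 31.825 MHz, appears at 11.2 MHz.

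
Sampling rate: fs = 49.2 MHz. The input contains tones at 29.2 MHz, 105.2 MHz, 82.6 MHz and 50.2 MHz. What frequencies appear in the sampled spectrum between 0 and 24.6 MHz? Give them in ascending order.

fs/2 = 24.6 MHz.
29.2 MHz > fs/2 = 24.6 MHz, folds to fs − 29.2 MHz = 20 MHz.
105.2 MHz mod fs = 6.8 MHz.
6.8 MHz ≤ fs/2 = 24.6 MHz, appears at 6.8 MHz.
82.6 MHz mod fs = 33.4 MHz.
33.4 MHz > fs/2 = 24.6 MHz, folds to fs − 33.4 MHz = 15.8 MHz.
50.2 MHz mod fs = 1 MHz.
1 MHz ≤ fs/2 = 24.6 MHz, appears at 1 MHz.
Distinct values: {1 MHz, 6.8 MHz, 15.8 MHz, 20 MHz}.

1 MHz, 6.8 MHz, 15.8 MHz, 20 MHz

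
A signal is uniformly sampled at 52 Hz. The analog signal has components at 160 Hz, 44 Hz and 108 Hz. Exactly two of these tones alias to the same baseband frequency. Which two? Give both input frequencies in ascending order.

fs/2 = 26 Hz.
160 Hz mod fs = 4 Hz.
4 Hz ≤ fs/2 = 26 Hz, appears at 4 Hz.
44 Hz > fs/2 = 26 Hz, folds to fs − 44 Hz = 8 Hz.
108 Hz mod fs = 4 Hz.
4 Hz ≤ fs/2 = 26 Hz, appears at 4 Hz.
108 Hz and 160 Hz both map to 4 Hz.

108 Hz, 160 Hz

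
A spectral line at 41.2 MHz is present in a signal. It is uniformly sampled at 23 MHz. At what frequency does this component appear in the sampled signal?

4.8 MHz

41.2 MHz mod fs = 18.2 MHz.
18.2 MHz > fs/2 = 11.5 MHz, folds to fs − 18.2 MHz = 4.8 MHz.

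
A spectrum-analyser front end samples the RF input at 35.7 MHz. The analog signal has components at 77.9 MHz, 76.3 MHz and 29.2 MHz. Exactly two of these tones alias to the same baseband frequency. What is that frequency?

6.5 MHz

fs/2 = 17.85 MHz.
77.9 MHz mod fs = 6.5 MHz.
6.5 MHz ≤ fs/2 = 17.85 MHz, appears at 6.5 MHz.
76.3 MHz mod fs = 4.9 MHz.
4.9 MHz ≤ fs/2 = 17.85 MHz, appears at 4.9 MHz.
29.2 MHz > fs/2 = 17.85 MHz, folds to fs − 29.2 MHz = 6.5 MHz.
29.2 MHz and 77.9 MHz both map to 6.5 MHz.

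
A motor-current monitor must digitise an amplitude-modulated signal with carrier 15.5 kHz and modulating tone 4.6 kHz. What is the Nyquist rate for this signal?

AM sidebands sit at fc ± fm = 10.9 kHz and 20.1 kHz.
Highest-frequency component: 20.1 kHz.
Nyquist rate = 2 × 20.1 kHz = 40.2 kHz.

40.2 kHz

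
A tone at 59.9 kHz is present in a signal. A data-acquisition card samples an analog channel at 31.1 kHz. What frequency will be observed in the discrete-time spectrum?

59.9 kHz mod fs = 28.8 kHz.
28.8 kHz > fs/2 = 15.55 kHz, folds to fs − 28.8 kHz = 2.3 kHz.

2.3 kHz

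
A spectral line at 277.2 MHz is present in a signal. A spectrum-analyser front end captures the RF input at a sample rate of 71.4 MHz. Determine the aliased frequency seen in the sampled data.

8.4 MHz

277.2 MHz mod fs = 63 MHz.
63 MHz > fs/2 = 35.7 MHz, folds to fs − 63 MHz = 8.4 MHz.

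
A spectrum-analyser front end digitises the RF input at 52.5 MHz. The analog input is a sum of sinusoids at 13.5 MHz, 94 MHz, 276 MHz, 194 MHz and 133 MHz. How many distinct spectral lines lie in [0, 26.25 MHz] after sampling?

fs/2 = 26.25 MHz.
13.5 MHz ≤ fs/2 = 26.25 MHz, passes unchanged.
94 MHz mod fs = 41.5 MHz.
41.5 MHz > fs/2 = 26.25 MHz, folds to fs − 41.5 MHz = 11 MHz.
276 MHz mod fs = 13.5 MHz.
13.5 MHz ≤ fs/2 = 26.25 MHz, appears at 13.5 MHz.
194 MHz mod fs = 36.5 MHz.
36.5 MHz > fs/2 = 26.25 MHz, folds to fs − 36.5 MHz = 16 MHz.
133 MHz mod fs = 28 MHz.
28 MHz > fs/2 = 26.25 MHz, folds to fs − 28 MHz = 24.5 MHz.
Distinct values: {11 MHz, 13.5 MHz, 16 MHz, 24.5 MHz} → 4.

4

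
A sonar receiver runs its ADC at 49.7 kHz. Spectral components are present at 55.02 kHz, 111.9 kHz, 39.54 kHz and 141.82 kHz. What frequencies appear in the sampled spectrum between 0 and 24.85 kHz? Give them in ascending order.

fs/2 = 24.85 kHz.
55.02 kHz mod fs = 5.32 kHz.
5.32 kHz ≤ fs/2 = 24.85 kHz, appears at 5.32 kHz.
111.9 kHz mod fs = 12.5 kHz.
12.5 kHz ≤ fs/2 = 24.85 kHz, appears at 12.5 kHz.
39.54 kHz > fs/2 = 24.85 kHz, folds to fs − 39.54 kHz = 10.16 kHz.
141.82 kHz mod fs = 42.42 kHz.
42.42 kHz > fs/2 = 24.85 kHz, folds to fs − 42.42 kHz = 7.28 kHz.
Distinct values: {5.32 kHz, 7.28 kHz, 10.16 kHz, 12.5 kHz}.

5.32 kHz, 7.28 kHz, 10.16 kHz, 12.5 kHz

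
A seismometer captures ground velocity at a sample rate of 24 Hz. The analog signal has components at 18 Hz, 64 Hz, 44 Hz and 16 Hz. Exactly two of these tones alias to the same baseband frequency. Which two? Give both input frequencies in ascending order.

16 Hz, 64 Hz

fs/2 = 12 Hz.
18 Hz > fs/2 = 12 Hz, folds to fs − 18 Hz = 6 Hz.
64 Hz mod fs = 16 Hz.
16 Hz > fs/2 = 12 Hz, folds to fs − 16 Hz = 8 Hz.
44 Hz mod fs = 20 Hz.
20 Hz > fs/2 = 12 Hz, folds to fs − 20 Hz = 4 Hz.
16 Hz > fs/2 = 12 Hz, folds to fs − 16 Hz = 8 Hz.
16 Hz and 64 Hz both map to 8 Hz.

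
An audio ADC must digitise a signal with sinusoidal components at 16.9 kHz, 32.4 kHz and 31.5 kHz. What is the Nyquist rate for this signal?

Highest-frequency component: 32.4 kHz.
Nyquist rate = 2 × 32.4 kHz = 64.8 kHz.

64.8 kHz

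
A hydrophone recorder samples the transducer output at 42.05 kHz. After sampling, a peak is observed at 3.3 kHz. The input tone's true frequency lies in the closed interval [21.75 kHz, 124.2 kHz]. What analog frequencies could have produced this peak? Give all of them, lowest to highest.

Frequencies that alias to 3.3 kHz are k·fs ± 3.3 kHz for integer k ≥ 0.
k=0: 3.3 kHz.
k=1: 38.75 kHz, 45.35 kHz.
k=2: 80.8 kHz, 87.4 kHz.
k=3: 122.85 kHz, 129.45 kHz.
k=4: 164.9 kHz, 171.5 kHz.
Within [21.75 kHz, 124.2 kHz]: 38.75 kHz, 45.35 kHz, 80.8 kHz, 87.4 kHz, 122.85 kHz.

38.75 kHz, 45.35 kHz, 80.8 kHz, 87.4 kHz, 122.85 kHz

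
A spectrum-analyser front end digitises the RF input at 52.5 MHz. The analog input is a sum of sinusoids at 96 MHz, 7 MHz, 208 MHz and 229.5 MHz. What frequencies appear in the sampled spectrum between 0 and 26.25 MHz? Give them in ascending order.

2 MHz, 7 MHz, 9 MHz, 19.5 MHz

fs/2 = 26.25 MHz.
96 MHz mod fs = 43.5 MHz.
43.5 MHz > fs/2 = 26.25 MHz, folds to fs − 43.5 MHz = 9 MHz.
7 MHz ≤ fs/2 = 26.25 MHz, passes unchanged.
208 MHz mod fs = 50.5 MHz.
50.5 MHz > fs/2 = 26.25 MHz, folds to fs − 50.5 MHz = 2 MHz.
229.5 MHz mod fs = 19.5 MHz.
19.5 MHz ≤ fs/2 = 26.25 MHz, appears at 19.5 MHz.
Distinct values: {2 MHz, 7 MHz, 9 MHz, 19.5 MHz}.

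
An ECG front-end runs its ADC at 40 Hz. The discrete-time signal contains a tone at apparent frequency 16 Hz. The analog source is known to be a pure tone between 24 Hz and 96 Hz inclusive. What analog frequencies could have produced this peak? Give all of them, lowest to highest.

24 Hz, 56 Hz, 64 Hz, 96 Hz

Frequencies that alias to 16 Hz are k·fs ± 16 Hz for integer k ≥ 0.
k=0: 16 Hz.
k=1: 24 Hz, 56 Hz.
k=2: 64 Hz, 96 Hz.
k=3: 104 Hz, 136 Hz.
Within [24 Hz, 96 Hz]: 24 Hz, 56 Hz, 64 Hz, 96 Hz.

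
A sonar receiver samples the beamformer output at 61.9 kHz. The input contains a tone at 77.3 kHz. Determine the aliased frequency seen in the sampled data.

77.3 kHz mod fs = 15.4 kHz.
15.4 kHz ≤ fs/2 = 30.95 kHz, appears at 15.4 kHz.

15.4 kHz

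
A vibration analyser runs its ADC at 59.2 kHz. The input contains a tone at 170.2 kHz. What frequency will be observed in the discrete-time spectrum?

170.2 kHz mod fs = 51.8 kHz.
51.8 kHz > fs/2 = 29.6 kHz, folds to fs − 51.8 kHz = 7.4 kHz.

7.4 kHz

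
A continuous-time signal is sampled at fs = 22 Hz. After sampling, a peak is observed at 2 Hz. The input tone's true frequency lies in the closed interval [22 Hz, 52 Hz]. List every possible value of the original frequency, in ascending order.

Frequencies that alias to 2 Hz are k·fs ± 2 Hz for integer k ≥ 0.
k=0: 2 Hz.
k=1: 20 Hz, 24 Hz.
k=2: 42 Hz, 46 Hz.
k=3: 64 Hz, 68 Hz.
Within [22 Hz, 52 Hz]: 24 Hz, 42 Hz, 46 Hz.

24 Hz, 42 Hz, 46 Hz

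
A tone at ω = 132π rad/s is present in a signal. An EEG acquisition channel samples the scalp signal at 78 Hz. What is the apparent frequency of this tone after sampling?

ω = 132π rad/s → f = ω/(2π) = 66 Hz.
66 Hz > fs/2 = 39 Hz, folds to fs − 66 Hz = 12 Hz.

12 Hz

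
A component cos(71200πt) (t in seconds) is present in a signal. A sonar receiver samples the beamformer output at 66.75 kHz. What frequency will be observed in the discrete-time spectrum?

ω = 71200π rad/s → f = ω/(2π) = 35600 Hz = 35.6 kHz.
35.6 kHz > fs/2 = 33.375 kHz, folds to fs − 35.6 kHz = 31.15 kHz.

31.15 kHz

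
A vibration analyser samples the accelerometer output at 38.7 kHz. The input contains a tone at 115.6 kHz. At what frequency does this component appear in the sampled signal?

0.5 kHz

115.6 kHz mod fs = 38.2 kHz.
38.2 kHz > fs/2 = 19.35 kHz, folds to fs − 38.2 kHz = 0.5 kHz.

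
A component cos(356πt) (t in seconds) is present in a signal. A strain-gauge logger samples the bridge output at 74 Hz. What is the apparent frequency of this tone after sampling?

30 Hz

ω = 356π rad/s → f = ω/(2π) = 178 Hz.
178 Hz mod fs = 30 Hz.
30 Hz ≤ fs/2 = 37 Hz, appears at 30 Hz.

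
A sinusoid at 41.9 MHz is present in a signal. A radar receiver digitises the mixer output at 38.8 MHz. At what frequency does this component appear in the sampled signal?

41.9 MHz mod fs = 3.1 MHz.
3.1 MHz ≤ fs/2 = 19.4 MHz, appears at 3.1 MHz.

3.1 MHz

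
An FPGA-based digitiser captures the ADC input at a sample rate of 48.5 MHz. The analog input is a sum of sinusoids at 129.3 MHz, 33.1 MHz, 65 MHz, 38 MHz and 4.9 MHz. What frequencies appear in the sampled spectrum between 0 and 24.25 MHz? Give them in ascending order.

4.9 MHz, 10.5 MHz, 15.4 MHz, 16.2 MHz, 16.5 MHz

fs/2 = 24.25 MHz.
129.3 MHz mod fs = 32.3 MHz.
32.3 MHz > fs/2 = 24.25 MHz, folds to fs − 32.3 MHz = 16.2 MHz.
33.1 MHz > fs/2 = 24.25 MHz, folds to fs − 33.1 MHz = 15.4 MHz.
65 MHz mod fs = 16.5 MHz.
16.5 MHz ≤ fs/2 = 24.25 MHz, appears at 16.5 MHz.
38 MHz > fs/2 = 24.25 MHz, folds to fs − 38 MHz = 10.5 MHz.
4.9 MHz ≤ fs/2 = 24.25 MHz, passes unchanged.
Distinct values: {4.9 MHz, 10.5 MHz, 15.4 MHz, 16.2 MHz, 16.5 MHz}.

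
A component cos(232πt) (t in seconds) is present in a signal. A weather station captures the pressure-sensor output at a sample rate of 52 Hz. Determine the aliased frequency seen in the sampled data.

ω = 232π rad/s → f = ω/(2π) = 116 Hz.
116 Hz mod fs = 12 Hz.
12 Hz ≤ fs/2 = 26 Hz, appears at 12 Hz.

12 Hz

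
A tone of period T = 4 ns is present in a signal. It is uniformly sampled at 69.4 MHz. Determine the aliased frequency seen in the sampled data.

T = 4 ns → f = 1/T = 250 MHz.
250 MHz mod fs = 41.8 MHz.
41.8 MHz > fs/2 = 34.7 MHz, folds to fs − 41.8 MHz = 27.6 MHz.

27.6 MHz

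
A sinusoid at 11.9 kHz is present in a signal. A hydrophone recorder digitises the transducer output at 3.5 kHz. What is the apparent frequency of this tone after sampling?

11.9 kHz mod fs = 1.4 kHz.
1.4 kHz ≤ fs/2 = 1.75 kHz, appears at 1.4 kHz.

1.4 kHz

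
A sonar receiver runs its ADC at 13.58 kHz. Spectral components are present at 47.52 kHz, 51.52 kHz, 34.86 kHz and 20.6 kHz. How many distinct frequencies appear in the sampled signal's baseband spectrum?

fs/2 = 6.79 kHz.
47.52 kHz mod fs = 6.78 kHz.
6.78 kHz ≤ fs/2 = 6.79 kHz, appears at 6.78 kHz.
51.52 kHz mod fs = 10.78 kHz.
10.78 kHz > fs/2 = 6.79 kHz, folds to fs − 10.78 kHz = 2.8 kHz.
34.86 kHz mod fs = 7.7 kHz.
7.7 kHz > fs/2 = 6.79 kHz, folds to fs − 7.7 kHz = 5.88 kHz.
20.6 kHz mod fs = 7.02 kHz.
7.02 kHz > fs/2 = 6.79 kHz, folds to fs − 7.02 kHz = 6.56 kHz.
Distinct values: {2.8 kHz, 5.88 kHz, 6.56 kHz, 6.78 kHz} → 4.

4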